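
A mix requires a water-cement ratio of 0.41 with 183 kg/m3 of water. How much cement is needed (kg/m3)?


Cement = water / (w/c)
= 183 / 0.41
= 446.3 kg/m3

446.3


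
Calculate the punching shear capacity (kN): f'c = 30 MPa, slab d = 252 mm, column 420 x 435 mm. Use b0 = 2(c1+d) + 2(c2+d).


b0 = 2*(420 + 252) + 2*(435 + 252) = 2718 mm
Vc = 0.33 * sqrt(30) * 2718 * 252 / 1000
= 1238.01 kN

1238.01


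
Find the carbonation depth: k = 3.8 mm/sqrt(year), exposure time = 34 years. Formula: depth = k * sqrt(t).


depth = k * sqrt(t)
= 3.8 * sqrt(34)
= 22.16 mm

22.16


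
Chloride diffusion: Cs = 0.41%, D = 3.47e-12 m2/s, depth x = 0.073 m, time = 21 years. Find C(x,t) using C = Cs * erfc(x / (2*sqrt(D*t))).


t_seconds = 21 * 365.25 * 24 * 3600 = 662709600.0 s
arg = 0.073 / (2 * sqrt(3.47e-12 * 662709600.0))
= 0.7611
erfc(0.7611) = 0.2817
C = 0.41 * 0.2817 = 0.1155%

0.1155


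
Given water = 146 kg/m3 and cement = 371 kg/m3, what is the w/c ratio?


w/c = water / cement
w/c = 146 / 371 = 0.394

0.394


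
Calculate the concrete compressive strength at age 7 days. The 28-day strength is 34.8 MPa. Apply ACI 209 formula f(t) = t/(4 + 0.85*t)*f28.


f(7) = 7 / (4 + 0.85 * 7) * 34.8
= 7 / 9.95 * 34.8
= 24.48 MPa

24.48


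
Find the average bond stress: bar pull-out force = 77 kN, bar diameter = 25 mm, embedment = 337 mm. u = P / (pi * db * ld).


u = P / (pi * db * ld)
= 77 * 1000 / (pi * 25 * 337)
= 2.909 MPa

2.909


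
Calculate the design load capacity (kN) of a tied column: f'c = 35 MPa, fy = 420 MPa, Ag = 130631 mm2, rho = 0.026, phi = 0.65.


Ast = rho * Ag = 0.026 * 130631 = 3396.406 mm2
phi*Pn = 0.65 * 0.80 * (0.85 * 35 * (130631 - 3396.406) + 420 * 3396.406) / 1000
= 2710.09 kN

2710.09


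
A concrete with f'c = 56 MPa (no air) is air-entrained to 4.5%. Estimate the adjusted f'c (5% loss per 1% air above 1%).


Strength loss = (4.5 - 1) * 5 = 17.5%
f'c = 56 * (1 - 17.5/100)
= 46.2 MPa

46.2


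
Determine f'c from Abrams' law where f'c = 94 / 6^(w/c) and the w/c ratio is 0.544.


f'c = 94 / 6^0.544
= 94 / 2.65
= 35.47 MPa

35.47


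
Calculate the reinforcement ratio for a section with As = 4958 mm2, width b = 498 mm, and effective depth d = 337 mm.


rho = As / (b * d)
= 4958 / (498 * 337)
= 0.0295

0.0295


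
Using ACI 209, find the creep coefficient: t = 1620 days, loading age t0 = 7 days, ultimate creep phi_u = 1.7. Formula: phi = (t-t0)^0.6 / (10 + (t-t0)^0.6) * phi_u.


dt = 1620 - 7 = 1613
phi = 1613^0.6 / (10 + 1613^0.6) * 1.7
= 1.519

1.519


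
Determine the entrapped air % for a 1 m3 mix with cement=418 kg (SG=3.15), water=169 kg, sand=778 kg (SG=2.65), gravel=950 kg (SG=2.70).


Vol cement = 418 / (3.15 * 1000) = 0.132698 m3
Vol water = 169 / 1000 = 0.169 m3
Vol sand = 778 / (2.65 * 1000) = 0.293585 m3
Vol gravel = 950 / (2.70 * 1000) = 0.351852 m3
Total solid + water volume = 0.947135 m3
Air = (1 - 0.947135) * 100 = 5.29%

5.29


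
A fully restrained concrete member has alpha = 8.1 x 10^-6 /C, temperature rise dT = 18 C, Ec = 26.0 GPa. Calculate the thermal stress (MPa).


sigma = alpha * dT * Ec
= 8.1e-6 * 18 * 26.0 * 1000
= 3.791 MPa

3.791


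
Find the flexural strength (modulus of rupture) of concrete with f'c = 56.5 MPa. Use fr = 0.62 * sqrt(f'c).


fr = 0.62 * sqrt(56.5)
= 4.66 MPa

4.66


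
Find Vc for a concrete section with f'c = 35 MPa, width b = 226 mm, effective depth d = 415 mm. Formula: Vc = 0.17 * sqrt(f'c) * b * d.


Vc = 0.17 * sqrt(35) * 226 * 415 / 1000
= 94.33 kN

94.33


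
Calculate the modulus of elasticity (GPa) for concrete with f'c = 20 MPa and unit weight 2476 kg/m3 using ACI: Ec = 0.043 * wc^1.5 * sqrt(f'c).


Ec = 0.043 * 2476^1.5 * sqrt(20) / 1000
= 23.69 GPa

23.69


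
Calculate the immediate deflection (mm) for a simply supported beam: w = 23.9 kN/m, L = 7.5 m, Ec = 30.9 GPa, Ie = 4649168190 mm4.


Convert: L = 7.5 m = 7500 mm, Ec = 30.9 GPa = 30900 MPa
delta = 5 * 23.9 * 7500^4 / (384 * 30900 * 4649168190)
= 6.85 mm

6.85


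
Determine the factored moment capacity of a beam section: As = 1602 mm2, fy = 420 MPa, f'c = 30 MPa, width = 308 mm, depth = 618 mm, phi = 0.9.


a = As * fy / (0.85 * f'c * b)
= 1602 * 420 / (0.85 * 30 * 308)
= 85.6684 mm
Mn = As * fy * (d - a/2) / 10^6
= 386.9945 kN-m
phi*Mn = 0.9 * 386.9945 = 348.3 kN-m

348.3


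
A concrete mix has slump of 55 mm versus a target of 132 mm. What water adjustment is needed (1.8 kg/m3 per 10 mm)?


Difference = 132 - 55 = 77 mm
Water adjustment = 77 * 1.8 / 10 = 13.9 kg/m3

13.9


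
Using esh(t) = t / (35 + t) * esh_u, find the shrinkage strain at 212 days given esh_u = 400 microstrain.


esh(212) = 212 / (35 + 212) * 400
= 212 / 247 * 400
= 343.3 microstrain

343.3


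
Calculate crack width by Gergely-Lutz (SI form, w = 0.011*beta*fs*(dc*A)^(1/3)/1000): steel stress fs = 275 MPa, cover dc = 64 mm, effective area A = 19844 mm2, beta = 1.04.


w = 0.011 * beta * fs * (dc * A)^(1/3) / 1000
= 0.011 * 1.04 * 275 * (64 * 19844)^(1/3) / 1000
= 0.341 mm

0.341


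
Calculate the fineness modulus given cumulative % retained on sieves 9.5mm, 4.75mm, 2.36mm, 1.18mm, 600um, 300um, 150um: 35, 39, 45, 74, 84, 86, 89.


FM = sum(cumulative % retained) / 100
= 452 / 100
= 4.52

4.52


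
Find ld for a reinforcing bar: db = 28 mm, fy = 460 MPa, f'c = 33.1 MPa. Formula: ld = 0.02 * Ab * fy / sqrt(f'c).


Ab = pi * 28^2 / 4 = 615.752 mm2
ld = 0.02 * 615.752 * 460 / sqrt(33.1)
= 984.6 mm

984.6


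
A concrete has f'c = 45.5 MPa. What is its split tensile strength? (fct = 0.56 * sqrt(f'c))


fct = 0.56 * sqrt(45.5)
= 0.56 * 6.745
= 3.777 MPa

3.777


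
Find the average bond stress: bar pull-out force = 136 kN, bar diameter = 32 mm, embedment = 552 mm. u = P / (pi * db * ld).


u = P / (pi * db * ld)
= 136 * 1000 / (pi * 32 * 552)
= 2.451 MPa

2.451


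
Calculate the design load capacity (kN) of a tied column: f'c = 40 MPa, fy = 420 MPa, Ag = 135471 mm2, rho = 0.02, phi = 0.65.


Ast = rho * Ag = 0.02 * 135471 = 2709.42 mm2
phi*Pn = 0.65 * 0.80 * (0.85 * 40 * (135471 - 2709.42) + 420 * 2709.42) / 1000
= 2938.96 kN

2938.96


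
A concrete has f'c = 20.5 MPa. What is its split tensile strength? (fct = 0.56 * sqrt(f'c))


fct = 0.56 * sqrt(20.5)
= 0.56 * 4.528
= 2.536 MPa

2.536


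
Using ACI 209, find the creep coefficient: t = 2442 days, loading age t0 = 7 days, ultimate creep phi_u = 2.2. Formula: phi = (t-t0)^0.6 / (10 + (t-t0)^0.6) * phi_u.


dt = 2442 - 7 = 2435
phi = 2435^0.6 / (10 + 2435^0.6) * 2.2
= 2.013

2.013


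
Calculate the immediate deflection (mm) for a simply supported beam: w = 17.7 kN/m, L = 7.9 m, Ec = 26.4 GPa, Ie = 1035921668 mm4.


Convert: L = 7.9 m = 7900 mm, Ec = 26.4 GPa = 26400 MPa
delta = 5 * 17.7 * 7900^4 / (384 * 26400 * 1035921668)
= 32.82 mm

32.82


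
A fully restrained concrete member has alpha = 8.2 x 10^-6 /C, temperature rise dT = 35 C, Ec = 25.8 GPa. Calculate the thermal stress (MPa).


sigma = alpha * dT * Ec
= 8.2e-6 * 35 * 25.8 * 1000
= 7.405 MPa

7.405


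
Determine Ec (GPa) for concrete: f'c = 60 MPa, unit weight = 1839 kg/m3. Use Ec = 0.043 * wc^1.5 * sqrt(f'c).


Ec = 0.043 * 1839^1.5 * sqrt(60) / 1000
= 26.27 GPa

26.27


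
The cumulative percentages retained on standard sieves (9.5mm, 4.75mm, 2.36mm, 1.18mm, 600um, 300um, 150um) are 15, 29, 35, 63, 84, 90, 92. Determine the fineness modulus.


FM = sum(cumulative % retained) / 100
= 408 / 100
= 4.08

4.08


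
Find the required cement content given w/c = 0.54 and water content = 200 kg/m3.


Cement = water / (w/c)
= 200 / 0.54
= 370.4 kg/m3

370.4


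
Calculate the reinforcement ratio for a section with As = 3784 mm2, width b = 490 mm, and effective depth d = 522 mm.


rho = As / (b * d)
= 3784 / (490 * 522)
= 0.0148

0.0148


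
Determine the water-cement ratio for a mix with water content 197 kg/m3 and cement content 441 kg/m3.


w/c = water / cement
w/c = 197 / 441 = 0.447

0.447


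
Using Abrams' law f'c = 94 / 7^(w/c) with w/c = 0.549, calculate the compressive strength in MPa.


f'c = 94 / 7^0.549
= 94 / 2.91
= 32.3 MPa

32.3


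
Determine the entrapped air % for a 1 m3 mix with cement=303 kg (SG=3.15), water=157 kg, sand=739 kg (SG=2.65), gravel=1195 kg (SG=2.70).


Vol cement = 303 / (3.15 * 1000) = 0.09619 m3
Vol water = 157 / 1000 = 0.157 m3
Vol sand = 739 / (2.65 * 1000) = 0.278868 m3
Vol gravel = 1195 / (2.70 * 1000) = 0.442593 m3
Total solid + water volume = 0.974651 m3
Air = (1 - 0.974651) * 100 = 2.53%

2.53


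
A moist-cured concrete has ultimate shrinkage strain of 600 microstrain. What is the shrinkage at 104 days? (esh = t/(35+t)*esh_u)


esh(104) = 104 / (35 + 104) * 600
= 104 / 139 * 600
= 448.9 microstrain

448.9


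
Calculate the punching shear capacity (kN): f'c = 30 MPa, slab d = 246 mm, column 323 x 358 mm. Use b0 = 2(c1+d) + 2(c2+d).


b0 = 2*(323 + 246) + 2*(358 + 246) = 2346 mm
Vc = 0.33 * sqrt(30) * 2346 * 246 / 1000
= 1043.13 kN

1043.13


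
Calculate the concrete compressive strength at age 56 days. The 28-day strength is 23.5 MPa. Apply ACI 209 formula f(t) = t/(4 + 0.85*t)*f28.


f(56) = 56 / (4 + 0.85 * 56) * 23.5
= 56 / 51.6 * 23.5
= 25.5 MPa

25.5


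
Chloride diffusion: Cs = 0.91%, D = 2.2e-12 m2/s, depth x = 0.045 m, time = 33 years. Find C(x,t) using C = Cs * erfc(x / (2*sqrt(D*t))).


t_seconds = 33 * 365.25 * 24 * 3600 = 1041400800.0 s
arg = 0.045 / (2 * sqrt(2.2e-12 * 1041400800.0))
= 0.4701
erfc(0.4701) = 0.5062
C = 0.91 * 0.5062 = 0.4606%

0.4606


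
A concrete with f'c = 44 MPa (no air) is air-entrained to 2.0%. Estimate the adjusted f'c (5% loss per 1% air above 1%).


Strength loss = (2.0 - 1) * 5 = 5.0%
f'c = 44 * (1 - 5.0/100)
= 41.8 MPa

41.8


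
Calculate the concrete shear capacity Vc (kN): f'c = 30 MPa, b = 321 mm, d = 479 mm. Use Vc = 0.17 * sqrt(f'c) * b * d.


Vc = 0.17 * sqrt(30) * 321 * 479 / 1000
= 143.17 kN

143.17


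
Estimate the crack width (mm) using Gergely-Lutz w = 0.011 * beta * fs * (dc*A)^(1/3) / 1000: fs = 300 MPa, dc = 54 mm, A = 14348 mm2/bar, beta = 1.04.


w = 0.011 * beta * fs * (dc * A)^(1/3) / 1000
= 0.011 * 1.04 * 300 * (54 * 14348)^(1/3) / 1000
= 0.315 mm

0.315


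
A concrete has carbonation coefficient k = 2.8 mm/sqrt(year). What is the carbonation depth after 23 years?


depth = k * sqrt(t)
= 2.8 * sqrt(23)
= 13.43 mm

13.43


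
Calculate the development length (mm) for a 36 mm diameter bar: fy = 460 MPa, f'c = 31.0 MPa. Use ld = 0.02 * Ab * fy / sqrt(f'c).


Ab = pi * 36^2 / 4 = 1017.876 mm2
ld = 0.02 * 1017.876 * 460 / sqrt(31.0)
= 1681.9 mm

1681.9


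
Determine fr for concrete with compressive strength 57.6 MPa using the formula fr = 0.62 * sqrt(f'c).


fr = 0.62 * sqrt(57.6)
= 4.705 MPa

4.705


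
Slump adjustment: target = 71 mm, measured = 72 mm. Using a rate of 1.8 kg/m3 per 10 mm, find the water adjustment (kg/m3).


Difference = 71 - 72 = -1 mm
Water adjustment = -1 * 1.8 / 10 = -0.2 kg/m3

-0.2


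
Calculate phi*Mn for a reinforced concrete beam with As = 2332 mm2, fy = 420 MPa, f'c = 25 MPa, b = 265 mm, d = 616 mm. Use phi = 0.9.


a = As * fy / (0.85 * f'c * b)
= 2332 * 420 / (0.85 * 25 * 265)
= 173.9294 mm
Mn = As * fy * (d - a/2) / 10^6
= 518.1583 kN-m
phi*Mn = 0.9 * 518.1583 = 466.34 kN-m

466.34


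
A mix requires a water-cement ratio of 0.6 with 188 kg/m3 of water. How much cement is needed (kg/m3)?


Cement = water / (w/c)
= 188 / 0.6
= 313.3 kg/m3

313.3


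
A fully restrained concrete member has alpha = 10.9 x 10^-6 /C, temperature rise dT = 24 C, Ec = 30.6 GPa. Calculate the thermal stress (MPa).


sigma = alpha * dT * Ec
= 10.9e-6 * 24 * 30.6 * 1000
= 8.005 MPa

8.005


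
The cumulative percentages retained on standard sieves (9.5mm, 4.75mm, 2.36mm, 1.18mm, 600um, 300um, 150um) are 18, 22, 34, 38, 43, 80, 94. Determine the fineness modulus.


FM = sum(cumulative % retained) / 100
= 329 / 100
= 3.29

3.29


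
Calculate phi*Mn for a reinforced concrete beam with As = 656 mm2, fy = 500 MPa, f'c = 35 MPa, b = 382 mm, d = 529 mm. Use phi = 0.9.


a = As * fy / (0.85 * f'c * b)
= 656 * 500 / (0.85 * 35 * 382)
= 28.8618 mm
Mn = As * fy * (d - a/2) / 10^6
= 168.7787 kN-m
phi*Mn = 0.9 * 168.7787 = 151.9 kN-m

151.9


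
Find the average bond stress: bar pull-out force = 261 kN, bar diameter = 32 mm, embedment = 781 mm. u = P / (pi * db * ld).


u = P / (pi * db * ld)
= 261 * 1000 / (pi * 32 * 781)
= 3.324 MPa

3.324


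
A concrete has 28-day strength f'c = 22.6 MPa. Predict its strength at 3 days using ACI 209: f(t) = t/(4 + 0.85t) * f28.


f(3) = 3 / (4 + 0.85 * 3) * 22.6
= 3 / 6.55 * 22.6
= 10.35 MPa

10.35


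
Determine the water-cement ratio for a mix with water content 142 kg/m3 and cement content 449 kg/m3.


w/c = water / cement
w/c = 142 / 449 = 0.316

0.316


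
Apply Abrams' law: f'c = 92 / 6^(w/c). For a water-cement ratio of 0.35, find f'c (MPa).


f'c = 92 / 6^0.35
= 92 / 1.872
= 49.14 MPa

49.14


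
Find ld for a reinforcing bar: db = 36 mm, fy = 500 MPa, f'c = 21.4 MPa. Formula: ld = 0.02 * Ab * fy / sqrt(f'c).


Ab = pi * 36^2 / 4 = 1017.876 mm2
ld = 0.02 * 1017.876 * 500 / sqrt(21.4)
= 2200.3 mm

2200.3


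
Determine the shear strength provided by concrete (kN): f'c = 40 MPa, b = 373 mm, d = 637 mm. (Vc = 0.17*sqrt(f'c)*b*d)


Vc = 0.17 * sqrt(40) * 373 * 637 / 1000
= 255.46 kN

255.46


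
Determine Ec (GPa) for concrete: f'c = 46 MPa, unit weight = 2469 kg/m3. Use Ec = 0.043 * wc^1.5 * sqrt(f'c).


Ec = 0.043 * 2469^1.5 * sqrt(46) / 1000
= 35.78 GPa

35.78


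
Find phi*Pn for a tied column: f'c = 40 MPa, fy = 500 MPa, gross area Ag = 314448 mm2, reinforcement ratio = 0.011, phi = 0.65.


Ast = rho * Ag = 0.011 * 314448 = 3458.928 mm2
phi*Pn = 0.65 * 0.80 * (0.85 * 40 * (314448 - 3458.928) + 500 * 3458.928) / 1000
= 6397.61 kN

6397.61


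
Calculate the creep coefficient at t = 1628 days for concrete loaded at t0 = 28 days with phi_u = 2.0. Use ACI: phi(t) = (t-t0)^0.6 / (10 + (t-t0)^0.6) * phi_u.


dt = 1628 - 28 = 1600
phi = 1600^0.6 / (10 + 1600^0.6) * 2.0
= 1.786

1.786


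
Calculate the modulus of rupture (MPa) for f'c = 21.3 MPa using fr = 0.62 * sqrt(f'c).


fr = 0.62 * sqrt(21.3)
= 2.861 MPa

2.861


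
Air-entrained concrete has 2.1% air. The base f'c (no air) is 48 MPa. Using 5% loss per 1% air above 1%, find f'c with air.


Strength loss = (2.1 - 1) * 5 = 5.5%
f'c = 48 * (1 - 5.5/100)
= 45.36 MPa

45.36


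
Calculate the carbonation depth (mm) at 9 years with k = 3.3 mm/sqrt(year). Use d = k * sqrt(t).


depth = k * sqrt(t)
= 3.3 * sqrt(9)
= 9.9 mm

9.9


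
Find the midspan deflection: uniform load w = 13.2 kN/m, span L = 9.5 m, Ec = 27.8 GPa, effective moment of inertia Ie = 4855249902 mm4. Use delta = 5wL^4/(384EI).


Convert: L = 9.5 m = 9500 mm, Ec = 27.8 GPa = 27800 MPa
delta = 5 * 13.2 * 9500^4 / (384 * 27800 * 4855249902)
= 10.37 mm

10.37


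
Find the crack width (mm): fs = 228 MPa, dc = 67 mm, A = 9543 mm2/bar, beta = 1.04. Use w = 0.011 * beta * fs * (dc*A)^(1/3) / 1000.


w = 0.011 * beta * fs * (dc * A)^(1/3) / 1000
= 0.011 * 1.04 * 228 * (67 * 9543)^(1/3) / 1000
= 0.225 mm

0.225


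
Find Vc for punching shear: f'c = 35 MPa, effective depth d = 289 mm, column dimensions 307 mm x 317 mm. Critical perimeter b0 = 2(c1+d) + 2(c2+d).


b0 = 2*(307 + 289) + 2*(317 + 289) = 2404 mm
Vc = 0.33 * sqrt(35) * 2404 * 289 / 1000
= 1356.38 kN

1356.38


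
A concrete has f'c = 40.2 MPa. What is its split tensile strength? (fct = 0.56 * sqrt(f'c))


fct = 0.56 * sqrt(40.2)
= 0.56 * 6.34
= 3.551 MPa

3.551


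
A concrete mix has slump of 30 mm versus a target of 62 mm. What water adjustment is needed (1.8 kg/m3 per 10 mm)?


Difference = 62 - 30 = 32 mm
Water adjustment = 32 * 1.8 / 10 = 5.8 kg/m3

5.8


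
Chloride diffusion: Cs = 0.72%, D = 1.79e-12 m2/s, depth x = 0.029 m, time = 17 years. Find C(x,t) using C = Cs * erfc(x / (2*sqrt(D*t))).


t_seconds = 17 * 365.25 * 24 * 3600 = 536479200.0 s
arg = 0.029 / (2 * sqrt(1.79e-12 * 536479200.0))
= 0.4679
erfc(0.4679) = 0.5081
C = 0.72 * 0.5081 = 0.3659%

0.3659


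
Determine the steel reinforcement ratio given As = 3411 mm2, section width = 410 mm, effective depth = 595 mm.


rho = As / (b * d)
= 3411 / (410 * 595)
= 0.014

0.014


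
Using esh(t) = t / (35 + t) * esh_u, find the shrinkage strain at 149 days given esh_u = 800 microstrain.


esh(149) = 149 / (35 + 149) * 800
= 149 / 184 * 800
= 647.8 microstrain

647.8


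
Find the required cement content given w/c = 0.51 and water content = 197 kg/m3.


Cement = water / (w/c)
= 197 / 0.51
= 386.3 kg/m3

386.3


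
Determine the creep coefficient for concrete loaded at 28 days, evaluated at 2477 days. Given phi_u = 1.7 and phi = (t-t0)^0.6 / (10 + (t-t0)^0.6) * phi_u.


dt = 2477 - 28 = 2449
phi = 2449^0.6 / (10 + 2449^0.6) * 1.7
= 1.556

1.556


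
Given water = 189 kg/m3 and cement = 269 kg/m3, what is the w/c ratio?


w/c = water / cement
w/c = 189 / 269 = 0.703

0.703


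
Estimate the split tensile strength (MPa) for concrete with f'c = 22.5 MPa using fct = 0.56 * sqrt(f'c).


fct = 0.56 * sqrt(22.5)
= 0.56 * 4.743
= 2.656 MPa

2.656


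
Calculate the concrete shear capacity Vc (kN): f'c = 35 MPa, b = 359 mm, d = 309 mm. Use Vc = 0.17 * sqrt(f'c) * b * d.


Vc = 0.17 * sqrt(35) * 359 * 309 / 1000
= 111.57 kN

111.57


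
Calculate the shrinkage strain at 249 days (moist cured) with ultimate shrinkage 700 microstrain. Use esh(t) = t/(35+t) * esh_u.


esh(249) = 249 / (35 + 249) * 700
= 249 / 284 * 700
= 613.7 microstrain

613.7


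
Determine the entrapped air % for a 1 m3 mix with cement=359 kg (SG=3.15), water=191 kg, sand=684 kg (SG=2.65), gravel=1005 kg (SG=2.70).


Vol cement = 359 / (3.15 * 1000) = 0.113968 m3
Vol water = 191 / 1000 = 0.191 m3
Vol sand = 684 / (2.65 * 1000) = 0.258113 m3
Vol gravel = 1005 / (2.70 * 1000) = 0.372222 m3
Total solid + water volume = 0.935304 m3
Air = (1 - 0.935304) * 100 = 6.47%

6.47


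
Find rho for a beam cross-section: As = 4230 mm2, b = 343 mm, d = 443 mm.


rho = As / (b * d)
= 4230 / (343 * 443)
= 0.0278

0.0278


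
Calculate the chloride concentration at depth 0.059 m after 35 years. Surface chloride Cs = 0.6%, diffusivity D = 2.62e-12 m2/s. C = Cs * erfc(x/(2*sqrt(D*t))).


t_seconds = 35 * 365.25 * 24 * 3600 = 1104516000.0 s
arg = 0.059 / (2 * sqrt(2.62e-12 * 1104516000.0))
= 0.5484
erfc(0.5484) = 0.438
C = 0.6 * 0.438 = 0.2628%

0.2628


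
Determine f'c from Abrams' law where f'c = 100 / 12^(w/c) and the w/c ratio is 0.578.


f'c = 100 / 12^0.578
= 100 / 4.205
= 23.78 MPa

23.78


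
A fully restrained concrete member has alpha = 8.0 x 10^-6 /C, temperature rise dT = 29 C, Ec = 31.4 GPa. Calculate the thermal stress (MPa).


sigma = alpha * dT * Ec
= 8.0e-6 * 29 * 31.4 * 1000
= 7.285 MPa

7.285


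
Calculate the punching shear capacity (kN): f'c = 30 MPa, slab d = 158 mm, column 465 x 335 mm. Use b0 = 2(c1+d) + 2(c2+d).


b0 = 2*(465 + 158) + 2*(335 + 158) = 2232 mm
Vc = 0.33 * sqrt(30) * 2232 * 158 / 1000
= 637.42 kN

637.42


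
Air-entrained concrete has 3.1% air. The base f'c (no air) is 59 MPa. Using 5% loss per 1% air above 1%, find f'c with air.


Strength loss = (3.1 - 1) * 5 = 10.5%
f'c = 59 * (1 - 10.5/100)
= 52.8 MPa

52.8


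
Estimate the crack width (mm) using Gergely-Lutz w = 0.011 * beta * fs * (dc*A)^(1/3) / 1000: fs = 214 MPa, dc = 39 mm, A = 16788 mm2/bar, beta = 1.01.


w = 0.011 * beta * fs * (dc * A)^(1/3) / 1000
= 0.011 * 1.01 * 214 * (39 * 16788)^(1/3) / 1000
= 0.206 mm

0.206


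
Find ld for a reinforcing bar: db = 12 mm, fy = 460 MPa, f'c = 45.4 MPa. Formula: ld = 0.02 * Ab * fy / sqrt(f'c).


Ab = pi * 12^2 / 4 = 113.097 mm2
ld = 0.02 * 113.097 * 460 / sqrt(45.4)
= 154.4 mm

154.4


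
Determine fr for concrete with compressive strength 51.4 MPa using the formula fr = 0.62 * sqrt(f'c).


fr = 0.62 * sqrt(51.4)
= 4.445 MPa

4.445


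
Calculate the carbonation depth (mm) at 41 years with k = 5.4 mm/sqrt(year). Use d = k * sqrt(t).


depth = k * sqrt(t)
= 5.4 * sqrt(41)
= 34.58 mm

34.58


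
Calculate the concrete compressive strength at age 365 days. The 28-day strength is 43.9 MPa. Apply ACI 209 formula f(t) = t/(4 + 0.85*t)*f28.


f(365) = 365 / (4 + 0.85 * 365) * 43.9
= 365 / 314.25 * 43.9
= 50.99 MPa

50.99


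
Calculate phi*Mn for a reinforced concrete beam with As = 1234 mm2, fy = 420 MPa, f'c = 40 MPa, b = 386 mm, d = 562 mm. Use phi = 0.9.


a = As * fy / (0.85 * f'c * b)
= 1234 * 420 / (0.85 * 40 * 386)
= 39.491 mm
Mn = As * fy * (d - a/2) / 10^6
= 281.0397 kN-m
phi*Mn = 0.9 * 281.0397 = 252.94 kN-m

252.94


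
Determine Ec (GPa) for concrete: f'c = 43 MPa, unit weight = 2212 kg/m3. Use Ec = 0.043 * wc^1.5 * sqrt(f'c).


Ec = 0.043 * 2212^1.5 * sqrt(43) / 1000
= 29.33 GPa

29.33


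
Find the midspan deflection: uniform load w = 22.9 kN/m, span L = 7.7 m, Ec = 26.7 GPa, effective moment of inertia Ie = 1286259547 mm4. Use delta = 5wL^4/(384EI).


Convert: L = 7.7 m = 7700 mm, Ec = 26.7 GPa = 26700 MPa
delta = 5 * 22.9 * 7700^4 / (384 * 26700 * 1286259547)
= 30.52 mm

30.52


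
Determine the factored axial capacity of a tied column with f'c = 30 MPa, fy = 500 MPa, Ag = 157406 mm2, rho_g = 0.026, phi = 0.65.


Ast = rho * Ag = 0.026 * 157406 = 4092.556 mm2
phi*Pn = 0.65 * 0.80 * (0.85 * 30 * (157406 - 4092.556) + 500 * 4092.556) / 1000
= 3097.0 kN

3097.0


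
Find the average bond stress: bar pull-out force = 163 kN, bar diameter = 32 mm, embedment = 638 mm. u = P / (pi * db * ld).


u = P / (pi * db * ld)
= 163 * 1000 / (pi * 32 * 638)
= 2.541 MPa

2.541


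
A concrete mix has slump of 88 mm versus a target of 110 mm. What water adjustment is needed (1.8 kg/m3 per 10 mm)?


Difference = 110 - 88 = 22 mm
Water adjustment = 22 * 1.8 / 10 = 4.0 kg/m3

4.0


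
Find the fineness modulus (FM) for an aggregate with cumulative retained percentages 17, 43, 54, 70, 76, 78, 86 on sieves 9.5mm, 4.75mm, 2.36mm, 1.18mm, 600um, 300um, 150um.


FM = sum(cumulative % retained) / 100
= 424 / 100
= 4.24

4.24


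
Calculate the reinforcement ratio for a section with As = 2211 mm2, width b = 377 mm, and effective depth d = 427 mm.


rho = As / (b * d)
= 2211 / (377 * 427)
= 0.0137

0.0137


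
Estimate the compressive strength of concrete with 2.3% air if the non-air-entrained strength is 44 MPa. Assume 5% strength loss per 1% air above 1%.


Strength loss = (2.3 - 1) * 5 = 6.5%
f'c = 44 * (1 - 6.5/100)
= 41.14 MPa

41.14


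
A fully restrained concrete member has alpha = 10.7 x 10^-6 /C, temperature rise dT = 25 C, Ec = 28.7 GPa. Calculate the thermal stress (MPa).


sigma = alpha * dT * Ec
= 10.7e-6 * 25 * 28.7 * 1000
= 7.677 MPa

7.677


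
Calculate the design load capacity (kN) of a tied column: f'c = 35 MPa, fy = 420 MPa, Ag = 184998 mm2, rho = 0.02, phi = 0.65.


Ast = rho * Ag = 0.02 * 184998 = 3699.96 mm2
phi*Pn = 0.65 * 0.80 * (0.85 * 35 * (184998 - 3699.96) + 420 * 3699.96) / 1000
= 3612.75 kN

3612.75


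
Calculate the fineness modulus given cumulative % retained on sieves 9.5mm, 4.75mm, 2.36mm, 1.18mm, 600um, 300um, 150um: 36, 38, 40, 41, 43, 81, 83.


FM = sum(cumulative % retained) / 100
= 362 / 100
= 3.62

3.62


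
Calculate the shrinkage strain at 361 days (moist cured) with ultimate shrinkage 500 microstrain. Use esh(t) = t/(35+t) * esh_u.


esh(361) = 361 / (35 + 361) * 500
= 361 / 396 * 500
= 455.8 microstrain

455.8


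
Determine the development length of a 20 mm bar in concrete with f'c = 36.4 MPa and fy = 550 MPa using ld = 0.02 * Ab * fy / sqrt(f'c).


Ab = pi * 20^2 / 4 = 314.159 mm2
ld = 0.02 * 314.159 * 550 / sqrt(36.4)
= 572.8 mm

572.8


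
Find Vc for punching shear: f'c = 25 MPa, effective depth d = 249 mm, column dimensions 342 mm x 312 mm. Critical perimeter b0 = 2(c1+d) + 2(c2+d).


b0 = 2*(342 + 249) + 2*(312 + 249) = 2304 mm
Vc = 0.33 * sqrt(25) * 2304 * 249 / 1000
= 946.6 kN

946.6


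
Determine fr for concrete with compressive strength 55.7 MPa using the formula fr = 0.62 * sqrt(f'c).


fr = 0.62 * sqrt(55.7)
= 4.627 MPa

4.627


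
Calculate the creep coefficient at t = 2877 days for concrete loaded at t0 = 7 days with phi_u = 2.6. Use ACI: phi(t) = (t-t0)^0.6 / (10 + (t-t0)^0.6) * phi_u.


dt = 2877 - 7 = 2870
phi = 2870^0.6 / (10 + 2870^0.6) * 2.6
= 2.398

2.398


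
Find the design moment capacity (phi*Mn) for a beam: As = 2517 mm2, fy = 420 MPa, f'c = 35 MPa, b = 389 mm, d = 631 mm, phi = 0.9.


a = As * fy / (0.85 * f'c * b)
= 2517 * 420 / (0.85 * 35 * 389)
= 91.3473 mm
Mn = As * fy * (d - a/2) / 10^6
= 618.7719 kN-m
phi*Mn = 0.9 * 618.7719 = 556.89 kN-m

556.89


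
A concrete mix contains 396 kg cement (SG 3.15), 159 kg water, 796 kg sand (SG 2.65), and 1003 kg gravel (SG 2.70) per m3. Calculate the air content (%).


Vol cement = 396 / (3.15 * 1000) = 0.125714 m3
Vol water = 159 / 1000 = 0.159 m3
Vol sand = 796 / (2.65 * 1000) = 0.300377 m3
Vol gravel = 1003 / (2.70 * 1000) = 0.371481 m3
Total solid + water volume = 0.956573 m3
Air = (1 - 0.956573) * 100 = 4.34%

4.34


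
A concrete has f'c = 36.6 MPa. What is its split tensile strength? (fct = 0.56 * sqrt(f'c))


fct = 0.56 * sqrt(36.6)
= 0.56 * 6.05
= 3.388 MPa

3.388


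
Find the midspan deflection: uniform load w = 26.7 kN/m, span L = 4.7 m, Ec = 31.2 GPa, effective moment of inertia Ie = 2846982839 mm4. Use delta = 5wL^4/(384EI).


Convert: L = 4.7 m = 4700 mm, Ec = 31.2 GPa = 31200 MPa
delta = 5 * 26.7 * 4700^4 / (384 * 31200 * 2846982839)
= 1.91 mm

1.91


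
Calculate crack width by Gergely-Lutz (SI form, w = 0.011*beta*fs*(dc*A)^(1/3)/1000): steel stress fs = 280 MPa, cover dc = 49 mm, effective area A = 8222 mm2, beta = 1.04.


w = 0.011 * beta * fs * (dc * A)^(1/3) / 1000
= 0.011 * 1.04 * 280 * (49 * 8222)^(1/3) / 1000
= 0.237 mm

0.237


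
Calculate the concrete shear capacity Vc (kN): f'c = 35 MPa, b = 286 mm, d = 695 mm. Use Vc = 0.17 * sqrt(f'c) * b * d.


Vc = 0.17 * sqrt(35) * 286 * 695 / 1000
= 199.91 kN

199.91


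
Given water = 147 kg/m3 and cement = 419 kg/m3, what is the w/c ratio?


w/c = water / cement
w/c = 147 / 419 = 0.351

0.351


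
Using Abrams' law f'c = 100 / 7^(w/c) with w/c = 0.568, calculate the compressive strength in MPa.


f'c = 100 / 7^0.568
= 100 / 3.02
= 33.11 MPa

33.11


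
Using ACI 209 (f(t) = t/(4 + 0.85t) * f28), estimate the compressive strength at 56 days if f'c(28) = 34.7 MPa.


f(56) = 56 / (4 + 0.85 * 56) * 34.7
= 56 / 51.6 * 34.7
= 37.66 MPa

37.66


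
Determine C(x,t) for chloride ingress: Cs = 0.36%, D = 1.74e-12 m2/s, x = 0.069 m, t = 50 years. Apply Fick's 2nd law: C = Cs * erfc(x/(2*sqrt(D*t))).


t_seconds = 50 * 365.25 * 24 * 3600 = 1577880000.0 s
arg = 0.069 / (2 * sqrt(1.74e-12 * 1577880000.0))
= 0.6584
erfc(0.6584) = 0.3518
C = 0.36 * 0.3518 = 0.1266%

0.1266


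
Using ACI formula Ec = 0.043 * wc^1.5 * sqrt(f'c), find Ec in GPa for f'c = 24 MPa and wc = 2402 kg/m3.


Ec = 0.043 * 2402^1.5 * sqrt(24) / 1000
= 24.8 GPa

24.8


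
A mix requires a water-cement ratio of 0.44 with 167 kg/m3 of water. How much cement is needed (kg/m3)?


Cement = water / (w/c)
= 167 / 0.44
= 379.5 kg/m3

379.5


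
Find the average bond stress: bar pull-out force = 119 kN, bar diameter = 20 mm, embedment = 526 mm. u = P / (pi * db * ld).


u = P / (pi * db * ld)
= 119 * 1000 / (pi * 20 * 526)
= 3.601 MPa

3.601


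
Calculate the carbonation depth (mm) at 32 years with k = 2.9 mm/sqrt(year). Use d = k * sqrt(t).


depth = k * sqrt(t)
= 2.9 * sqrt(32)
= 16.4 mm

16.4


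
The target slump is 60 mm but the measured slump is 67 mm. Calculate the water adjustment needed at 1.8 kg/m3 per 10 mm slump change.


Difference = 60 - 67 = -7 mm
Water adjustment = -7 * 1.8 / 10 = -1.3 kg/m3

-1.3


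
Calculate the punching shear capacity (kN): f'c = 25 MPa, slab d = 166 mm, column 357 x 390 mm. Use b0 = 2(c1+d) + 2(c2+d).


b0 = 2*(357 + 166) + 2*(390 + 166) = 2158 mm
Vc = 0.33 * sqrt(25) * 2158 * 166 / 1000
= 591.08 kN

591.08


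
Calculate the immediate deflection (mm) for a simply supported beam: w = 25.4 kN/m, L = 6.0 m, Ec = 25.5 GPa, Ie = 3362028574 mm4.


Convert: L = 6.0 m = 6000 mm, Ec = 25.5 GPa = 25500 MPa
delta = 5 * 25.4 * 6000^4 / (384 * 25500 * 3362028574)
= 5.0 mm

5.0


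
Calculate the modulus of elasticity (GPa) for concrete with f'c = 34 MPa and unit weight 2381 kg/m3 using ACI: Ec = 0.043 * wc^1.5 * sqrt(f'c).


Ec = 0.043 * 2381^1.5 * sqrt(34) / 1000
= 29.13 GPa

29.13


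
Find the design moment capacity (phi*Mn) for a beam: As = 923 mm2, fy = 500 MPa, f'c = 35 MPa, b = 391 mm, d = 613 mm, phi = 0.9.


a = As * fy / (0.85 * f'c * b)
= 923 * 500 / (0.85 * 35 * 391)
= 39.6742 mm
Mn = As * fy * (d - a/2) / 10^6
= 273.7447 kN-m
phi*Mn = 0.9 * 273.7447 = 246.37 kN-m

246.37


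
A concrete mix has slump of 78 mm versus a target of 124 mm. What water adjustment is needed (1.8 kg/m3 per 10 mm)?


Difference = 124 - 78 = 46 mm
Water adjustment = 46 * 1.8 / 10 = 8.3 kg/m3

8.3


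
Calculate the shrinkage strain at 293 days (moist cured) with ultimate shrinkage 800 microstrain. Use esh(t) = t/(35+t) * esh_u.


esh(293) = 293 / (35 + 293) * 800
= 293 / 328 * 800
= 714.6 microstrain

714.6


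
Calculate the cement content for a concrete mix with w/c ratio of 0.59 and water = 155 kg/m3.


Cement = water / (w/c)
= 155 / 0.59
= 262.7 kg/m3

262.7


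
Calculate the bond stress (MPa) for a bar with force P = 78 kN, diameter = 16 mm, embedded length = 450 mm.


u = P / (pi * db * ld)
= 78 * 1000 / (pi * 16 * 450)
= 3.448 MPa

3.448


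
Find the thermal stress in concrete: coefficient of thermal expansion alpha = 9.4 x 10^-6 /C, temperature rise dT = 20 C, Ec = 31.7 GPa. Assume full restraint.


sigma = alpha * dT * Ec
= 9.4e-6 * 20 * 31.7 * 1000
= 5.96 MPa

5.96


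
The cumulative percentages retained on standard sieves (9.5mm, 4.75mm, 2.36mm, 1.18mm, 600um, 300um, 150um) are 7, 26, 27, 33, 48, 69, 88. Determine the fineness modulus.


FM = sum(cumulative % retained) / 100
= 298 / 100
= 2.98

2.98


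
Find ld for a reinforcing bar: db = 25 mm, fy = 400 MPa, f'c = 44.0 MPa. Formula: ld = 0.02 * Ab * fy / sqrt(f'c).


Ab = pi * 25^2 / 4 = 490.874 mm2
ld = 0.02 * 490.874 * 400 / sqrt(44.0)
= 592.0 mm

592.0


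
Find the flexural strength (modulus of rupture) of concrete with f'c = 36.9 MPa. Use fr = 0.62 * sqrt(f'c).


fr = 0.62 * sqrt(36.9)
= 3.766 MPa

3.766


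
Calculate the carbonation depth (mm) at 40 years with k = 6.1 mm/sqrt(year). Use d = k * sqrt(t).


depth = k * sqrt(t)
= 6.1 * sqrt(40)
= 38.58 mm

38.58


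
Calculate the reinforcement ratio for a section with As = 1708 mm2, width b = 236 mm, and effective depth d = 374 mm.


rho = As / (b * d)
= 1708 / (236 * 374)
= 0.0194

0.0194


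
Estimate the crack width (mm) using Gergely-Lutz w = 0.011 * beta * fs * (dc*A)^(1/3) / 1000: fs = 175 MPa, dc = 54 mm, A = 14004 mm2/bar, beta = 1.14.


w = 0.011 * beta * fs * (dc * A)^(1/3) / 1000
= 0.011 * 1.14 * 175 * (54 * 14004)^(1/3) / 1000
= 0.2 mm

0.2


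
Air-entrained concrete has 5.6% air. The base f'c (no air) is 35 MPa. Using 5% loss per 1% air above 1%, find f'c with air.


Strength loss = (5.6 - 1) * 5 = 23.0%
f'c = 35 * (1 - 23.0/100)
= 26.95 MPa

26.95


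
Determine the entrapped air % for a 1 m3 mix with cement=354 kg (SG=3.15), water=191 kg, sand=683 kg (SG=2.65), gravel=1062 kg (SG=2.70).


Vol cement = 354 / (3.15 * 1000) = 0.112381 m3
Vol water = 191 / 1000 = 0.191 m3
Vol sand = 683 / (2.65 * 1000) = 0.257736 m3
Vol gravel = 1062 / (2.70 * 1000) = 0.393333 m3
Total solid + water volume = 0.95445 m3
Air = (1 - 0.95445) * 100 = 4.55%

4.55


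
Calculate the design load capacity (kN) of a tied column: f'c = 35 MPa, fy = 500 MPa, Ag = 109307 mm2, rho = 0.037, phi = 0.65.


Ast = rho * Ag = 0.037 * 109307 = 4044.359 mm2
phi*Pn = 0.65 * 0.80 * (0.85 * 35 * (109307 - 4044.359) + 500 * 4044.359) / 1000
= 2679.95 kN

2679.95


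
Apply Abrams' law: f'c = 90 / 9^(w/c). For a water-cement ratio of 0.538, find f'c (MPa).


f'c = 90 / 9^0.538
= 90 / 3.261
= 27.6 MPa

27.6


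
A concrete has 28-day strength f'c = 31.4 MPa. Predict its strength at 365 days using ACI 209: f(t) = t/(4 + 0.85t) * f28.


f(365) = 365 / (4 + 0.85 * 365) * 31.4
= 365 / 314.25 * 31.4
= 36.47 MPa

36.47


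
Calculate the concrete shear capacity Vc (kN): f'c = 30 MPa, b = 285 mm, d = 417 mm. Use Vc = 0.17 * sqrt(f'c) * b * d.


Vc = 0.17 * sqrt(30) * 285 * 417 / 1000
= 110.66 kN

110.66


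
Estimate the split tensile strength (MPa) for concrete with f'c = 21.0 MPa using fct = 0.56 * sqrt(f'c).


fct = 0.56 * sqrt(21.0)
= 0.56 * 4.583
= 2.566 MPa

2.566


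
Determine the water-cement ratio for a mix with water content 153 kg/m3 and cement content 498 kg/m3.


w/c = water / cement
w/c = 153 / 498 = 0.307

0.307


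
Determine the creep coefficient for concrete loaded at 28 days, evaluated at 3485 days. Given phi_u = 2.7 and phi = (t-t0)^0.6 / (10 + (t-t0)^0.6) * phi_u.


dt = 3485 - 28 = 3457
phi = 3457^0.6 / (10 + 3457^0.6) * 2.7
= 2.511

2.511


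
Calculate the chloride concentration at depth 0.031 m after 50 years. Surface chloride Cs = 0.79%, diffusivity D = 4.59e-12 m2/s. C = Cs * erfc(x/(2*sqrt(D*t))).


t_seconds = 50 * 365.25 * 24 * 3600 = 1577880000.0 s
arg = 0.031 / (2 * sqrt(4.59e-12 * 1577880000.0))
= 0.1821
erfc(0.1821) = 0.7967
C = 0.79 * 0.7967 = 0.6294%

0.6294


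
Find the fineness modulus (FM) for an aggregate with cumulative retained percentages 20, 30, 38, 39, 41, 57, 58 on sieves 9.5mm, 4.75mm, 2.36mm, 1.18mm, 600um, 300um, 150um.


FM = sum(cumulative % retained) / 100
= 283 / 100
= 2.83

2.83


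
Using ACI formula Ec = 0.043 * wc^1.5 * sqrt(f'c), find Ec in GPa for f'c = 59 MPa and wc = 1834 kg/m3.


Ec = 0.043 * 1834^1.5 * sqrt(59) / 1000
= 25.94 GPa

25.94


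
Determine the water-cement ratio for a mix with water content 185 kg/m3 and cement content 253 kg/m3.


w/c = water / cement
w/c = 185 / 253 = 0.731

0.731


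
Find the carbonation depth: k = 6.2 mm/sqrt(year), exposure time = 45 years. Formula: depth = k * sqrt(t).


depth = k * sqrt(t)
= 6.2 * sqrt(45)
= 41.59 mm

41.59


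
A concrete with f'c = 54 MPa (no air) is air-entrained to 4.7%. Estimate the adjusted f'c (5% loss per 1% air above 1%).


Strength loss = (4.7 - 1) * 5 = 18.5%
f'c = 54 * (1 - 18.5/100)
= 44.01 MPa

44.01


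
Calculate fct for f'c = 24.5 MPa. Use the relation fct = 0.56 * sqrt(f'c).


fct = 0.56 * sqrt(24.5)
= 0.56 * 4.95
= 2.772 MPa

2.772


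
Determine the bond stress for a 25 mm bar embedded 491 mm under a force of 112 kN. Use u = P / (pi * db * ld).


u = P / (pi * db * ld)
= 112 * 1000 / (pi * 25 * 491)
= 2.904 MPa

2.904


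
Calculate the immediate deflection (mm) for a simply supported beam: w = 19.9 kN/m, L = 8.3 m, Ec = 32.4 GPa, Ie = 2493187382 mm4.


Convert: L = 8.3 m = 8300 mm, Ec = 32.4 GPa = 32400 MPa
delta = 5 * 19.9 * 8300^4 / (384 * 32400 * 2493187382)
= 15.22 mm

15.22


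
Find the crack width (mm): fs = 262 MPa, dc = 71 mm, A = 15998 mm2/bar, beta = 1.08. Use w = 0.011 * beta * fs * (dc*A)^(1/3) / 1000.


w = 0.011 * beta * fs * (dc * A)^(1/3) / 1000
= 0.011 * 1.08 * 262 * (71 * 15998)^(1/3) / 1000
= 0.325 mm

0.325


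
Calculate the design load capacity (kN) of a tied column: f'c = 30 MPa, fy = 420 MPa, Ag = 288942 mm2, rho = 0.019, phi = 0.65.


Ast = rho * Ag = 0.019 * 288942 = 5489.898 mm2
phi*Pn = 0.65 * 0.80 * (0.85 * 30 * (288942 - 5489.898) + 420 * 5489.898) / 1000
= 4957.57 kN

4957.57


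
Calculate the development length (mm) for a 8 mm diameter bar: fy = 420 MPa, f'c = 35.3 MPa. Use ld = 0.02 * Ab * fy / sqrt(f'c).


Ab = pi * 8^2 / 4 = 50.265 mm2
ld = 0.02 * 50.265 * 420 / sqrt(35.3)
= 71.1 mm

71.1


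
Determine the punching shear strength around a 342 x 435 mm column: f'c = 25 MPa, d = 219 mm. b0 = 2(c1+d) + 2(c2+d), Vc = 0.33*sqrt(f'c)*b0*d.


b0 = 2*(342 + 219) + 2*(435 + 219) = 2430 mm
Vc = 0.33 * sqrt(25) * 2430 * 219 / 1000
= 878.08 kN

878.08


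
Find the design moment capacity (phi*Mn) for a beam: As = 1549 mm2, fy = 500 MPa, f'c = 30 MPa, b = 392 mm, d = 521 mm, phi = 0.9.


a = As * fy / (0.85 * f'c * b)
= 1549 * 500 / (0.85 * 30 * 392)
= 77.481 mm
Mn = As * fy * (d - a/2) / 10^6
= 373.51 kN-m
phi*Mn = 0.9 * 373.51 = 336.16 kN-m

336.16


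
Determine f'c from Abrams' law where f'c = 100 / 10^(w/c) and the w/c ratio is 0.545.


f'c = 100 / 10^0.545
= 100 / 3.508
= 28.51 MPa

28.51


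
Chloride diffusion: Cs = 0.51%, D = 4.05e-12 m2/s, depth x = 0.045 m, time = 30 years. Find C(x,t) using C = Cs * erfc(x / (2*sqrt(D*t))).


t_seconds = 30 * 365.25 * 24 * 3600 = 946728000.0 s
arg = 0.045 / (2 * sqrt(4.05e-12 * 946728000.0))
= 0.3634
erfc(0.3634) = 0.6073
C = 0.51 * 0.6073 = 0.3097%

0.3097


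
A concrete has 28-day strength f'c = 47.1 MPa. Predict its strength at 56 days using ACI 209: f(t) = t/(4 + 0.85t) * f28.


f(56) = 56 / (4 + 0.85 * 56) * 47.1
= 56 / 51.6 * 47.1
= 51.12 MPa

51.12


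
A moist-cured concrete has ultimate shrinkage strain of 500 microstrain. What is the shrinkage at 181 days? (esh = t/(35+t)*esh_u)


esh(181) = 181 / (35 + 181) * 500
= 181 / 216 * 500
= 419.0 microstrain

419.0


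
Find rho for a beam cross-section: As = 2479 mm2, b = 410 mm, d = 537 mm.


rho = As / (b * d)
= 2479 / (410 * 537)
= 0.0113

0.0113


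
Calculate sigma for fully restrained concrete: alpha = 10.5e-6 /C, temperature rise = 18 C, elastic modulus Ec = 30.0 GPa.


sigma = alpha * dT * Ec
= 10.5e-6 * 18 * 30.0 * 1000
= 5.67 MPa

5.67


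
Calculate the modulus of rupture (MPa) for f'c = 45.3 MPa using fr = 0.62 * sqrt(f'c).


fr = 0.62 * sqrt(45.3)
= 4.173 MPa

4.173


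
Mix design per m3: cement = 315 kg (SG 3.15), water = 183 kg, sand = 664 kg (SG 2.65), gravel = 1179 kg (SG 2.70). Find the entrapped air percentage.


Vol cement = 315 / (3.15 * 1000) = 0.1 m3
Vol water = 183 / 1000 = 0.183 m3
Vol sand = 664 / (2.65 * 1000) = 0.250566 m3
Vol gravel = 1179 / (2.70 * 1000) = 0.436667 m3
Total solid + water volume = 0.970233 m3
Air = (1 - 0.970233) * 100 = 2.98%

2.98


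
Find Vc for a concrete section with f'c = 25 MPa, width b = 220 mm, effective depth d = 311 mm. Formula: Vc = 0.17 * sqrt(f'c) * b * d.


Vc = 0.17 * sqrt(25) * 220 * 311 / 1000
= 58.16 kN

58.16


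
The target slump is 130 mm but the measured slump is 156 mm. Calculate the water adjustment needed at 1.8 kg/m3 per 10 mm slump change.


Difference = 130 - 156 = -26 mm
Water adjustment = -26 * 1.8 / 10 = -4.7 kg/m3

-4.7


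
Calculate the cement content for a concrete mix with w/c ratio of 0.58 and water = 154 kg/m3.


Cement = water / (w/c)
= 154 / 0.58
= 265.5 kg/m3

265.5


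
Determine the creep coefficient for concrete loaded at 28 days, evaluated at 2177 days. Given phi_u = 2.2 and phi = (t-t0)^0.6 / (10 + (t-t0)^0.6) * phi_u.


dt = 2177 - 28 = 2149
phi = 2149^0.6 / (10 + 2149^0.6) * 2.2
= 2.0

2.0


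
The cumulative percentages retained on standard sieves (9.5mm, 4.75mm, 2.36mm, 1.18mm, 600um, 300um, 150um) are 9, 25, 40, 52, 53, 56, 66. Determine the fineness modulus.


FM = sum(cumulative % retained) / 100
= 301 / 100
= 3.01

3.01


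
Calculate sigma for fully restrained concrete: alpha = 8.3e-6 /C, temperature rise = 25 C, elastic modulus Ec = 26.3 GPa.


sigma = alpha * dT * Ec
= 8.3e-6 * 25 * 26.3 * 1000
= 5.457 MPa

5.457
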